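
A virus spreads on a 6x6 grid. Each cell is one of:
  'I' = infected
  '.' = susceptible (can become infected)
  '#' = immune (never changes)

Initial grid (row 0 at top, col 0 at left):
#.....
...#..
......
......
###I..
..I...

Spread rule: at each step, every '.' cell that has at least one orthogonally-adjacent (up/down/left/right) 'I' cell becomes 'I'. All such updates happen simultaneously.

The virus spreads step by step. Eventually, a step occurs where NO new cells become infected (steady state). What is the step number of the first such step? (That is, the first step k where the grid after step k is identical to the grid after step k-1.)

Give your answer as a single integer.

Answer: 7

Derivation:
Step 0 (initial): 2 infected
Step 1: +4 new -> 6 infected
Step 2: +6 new -> 12 infected
Step 3: +5 new -> 17 infected
Step 4: +5 new -> 22 infected
Step 5: +5 new -> 27 infected
Step 6: +4 new -> 31 infected
Step 7: +0 new -> 31 infected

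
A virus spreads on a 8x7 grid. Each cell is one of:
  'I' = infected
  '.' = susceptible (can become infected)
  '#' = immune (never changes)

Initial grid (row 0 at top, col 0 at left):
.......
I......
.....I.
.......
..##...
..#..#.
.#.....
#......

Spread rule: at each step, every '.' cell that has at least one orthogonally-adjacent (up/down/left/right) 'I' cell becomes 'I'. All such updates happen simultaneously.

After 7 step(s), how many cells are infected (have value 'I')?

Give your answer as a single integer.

Step 0 (initial): 2 infected
Step 1: +7 new -> 9 infected
Step 2: +11 new -> 20 infected
Step 3: +10 new -> 30 infected
Step 4: +6 new -> 36 infected
Step 5: +5 new -> 41 infected
Step 6: +4 new -> 45 infected
Step 7: +3 new -> 48 infected

Answer: 48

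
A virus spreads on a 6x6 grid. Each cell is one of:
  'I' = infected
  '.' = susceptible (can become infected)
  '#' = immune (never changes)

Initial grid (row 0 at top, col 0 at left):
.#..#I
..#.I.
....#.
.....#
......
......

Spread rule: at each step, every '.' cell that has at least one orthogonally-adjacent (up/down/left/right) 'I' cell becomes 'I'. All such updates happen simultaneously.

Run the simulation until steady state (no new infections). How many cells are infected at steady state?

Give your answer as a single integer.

Answer: 31

Derivation:
Step 0 (initial): 2 infected
Step 1: +2 new -> 4 infected
Step 2: +3 new -> 7 infected
Step 3: +3 new -> 10 infected
Step 4: +4 new -> 14 infected
Step 5: +6 new -> 20 infected
Step 6: +6 new -> 26 infected
Step 7: +4 new -> 30 infected
Step 8: +1 new -> 31 infected
Step 9: +0 new -> 31 infected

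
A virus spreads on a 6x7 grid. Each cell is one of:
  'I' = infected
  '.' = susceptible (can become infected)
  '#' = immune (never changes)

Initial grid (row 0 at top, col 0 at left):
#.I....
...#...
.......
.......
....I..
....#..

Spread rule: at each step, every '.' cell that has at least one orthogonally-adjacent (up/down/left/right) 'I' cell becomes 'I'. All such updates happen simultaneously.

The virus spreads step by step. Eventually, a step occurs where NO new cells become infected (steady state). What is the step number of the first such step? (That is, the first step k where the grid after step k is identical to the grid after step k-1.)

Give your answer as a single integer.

Answer: 6

Derivation:
Step 0 (initial): 2 infected
Step 1: +6 new -> 8 infected
Step 2: +10 new -> 18 infected
Step 3: +11 new -> 29 infected
Step 4: +7 new -> 36 infected
Step 5: +3 new -> 39 infected
Step 6: +0 new -> 39 infected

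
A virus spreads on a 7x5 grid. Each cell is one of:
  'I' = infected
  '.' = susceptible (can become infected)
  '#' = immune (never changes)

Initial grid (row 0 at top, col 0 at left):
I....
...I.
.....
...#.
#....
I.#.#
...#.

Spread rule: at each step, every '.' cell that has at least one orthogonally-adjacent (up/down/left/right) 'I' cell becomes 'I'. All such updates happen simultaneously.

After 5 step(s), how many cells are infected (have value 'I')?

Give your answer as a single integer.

Step 0 (initial): 3 infected
Step 1: +8 new -> 11 infected
Step 2: +8 new -> 19 infected
Step 3: +7 new -> 26 infected
Step 4: +2 new -> 28 infected
Step 5: +1 new -> 29 infected

Answer: 29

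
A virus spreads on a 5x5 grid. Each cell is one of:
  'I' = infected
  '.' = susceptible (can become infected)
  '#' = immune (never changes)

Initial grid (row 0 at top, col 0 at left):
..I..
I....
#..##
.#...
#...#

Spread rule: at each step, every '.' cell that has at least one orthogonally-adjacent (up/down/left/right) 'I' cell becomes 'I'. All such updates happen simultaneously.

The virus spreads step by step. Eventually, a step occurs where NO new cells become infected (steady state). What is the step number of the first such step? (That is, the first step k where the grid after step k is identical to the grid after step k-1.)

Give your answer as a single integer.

Answer: 6

Derivation:
Step 0 (initial): 2 infected
Step 1: +5 new -> 7 infected
Step 2: +4 new -> 11 infected
Step 3: +2 new -> 13 infected
Step 4: +2 new -> 15 infected
Step 5: +3 new -> 18 infected
Step 6: +0 new -> 18 infected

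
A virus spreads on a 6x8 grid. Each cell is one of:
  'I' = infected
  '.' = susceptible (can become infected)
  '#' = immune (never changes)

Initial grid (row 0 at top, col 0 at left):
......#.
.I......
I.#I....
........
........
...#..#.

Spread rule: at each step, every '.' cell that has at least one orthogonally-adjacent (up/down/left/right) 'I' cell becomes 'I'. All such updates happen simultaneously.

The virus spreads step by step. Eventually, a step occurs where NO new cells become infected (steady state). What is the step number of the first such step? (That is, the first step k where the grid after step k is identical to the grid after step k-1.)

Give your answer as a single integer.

Answer: 8

Derivation:
Step 0 (initial): 3 infected
Step 1: +8 new -> 11 infected
Step 2: +10 new -> 21 infected
Step 3: +8 new -> 29 infected
Step 4: +8 new -> 37 infected
Step 5: +4 new -> 41 infected
Step 6: +2 new -> 43 infected
Step 7: +1 new -> 44 infected
Step 8: +0 new -> 44 infected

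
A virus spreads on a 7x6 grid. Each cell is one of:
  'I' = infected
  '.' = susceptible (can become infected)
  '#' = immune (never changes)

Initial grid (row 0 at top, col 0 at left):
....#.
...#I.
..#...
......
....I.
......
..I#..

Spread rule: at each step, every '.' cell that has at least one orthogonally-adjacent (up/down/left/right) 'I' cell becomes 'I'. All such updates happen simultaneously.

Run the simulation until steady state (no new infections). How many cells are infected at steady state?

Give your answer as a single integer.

Step 0 (initial): 3 infected
Step 1: +8 new -> 11 infected
Step 2: +11 new -> 22 infected
Step 3: +4 new -> 26 infected
Step 4: +2 new -> 28 infected
Step 5: +2 new -> 30 infected
Step 6: +2 new -> 32 infected
Step 7: +3 new -> 35 infected
Step 8: +2 new -> 37 infected
Step 9: +1 new -> 38 infected
Step 10: +0 new -> 38 infected

Answer: 38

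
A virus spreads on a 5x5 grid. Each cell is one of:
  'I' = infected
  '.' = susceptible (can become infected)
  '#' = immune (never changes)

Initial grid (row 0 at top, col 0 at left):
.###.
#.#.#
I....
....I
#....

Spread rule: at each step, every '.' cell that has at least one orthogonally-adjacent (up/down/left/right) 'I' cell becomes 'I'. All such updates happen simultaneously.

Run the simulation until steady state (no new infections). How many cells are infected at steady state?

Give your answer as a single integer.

Step 0 (initial): 2 infected
Step 1: +5 new -> 7 infected
Step 2: +6 new -> 13 infected
Step 3: +3 new -> 16 infected
Step 4: +0 new -> 16 infected

Answer: 16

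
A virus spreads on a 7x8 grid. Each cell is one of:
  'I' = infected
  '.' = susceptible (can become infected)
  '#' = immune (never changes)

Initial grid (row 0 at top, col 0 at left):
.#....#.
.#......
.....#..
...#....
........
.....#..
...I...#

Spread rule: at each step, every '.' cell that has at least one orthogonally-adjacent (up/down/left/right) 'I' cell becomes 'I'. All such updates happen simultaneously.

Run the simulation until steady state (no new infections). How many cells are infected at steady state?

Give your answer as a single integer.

Answer: 49

Derivation:
Step 0 (initial): 1 infected
Step 1: +3 new -> 4 infected
Step 2: +5 new -> 9 infected
Step 3: +5 new -> 14 infected
Step 4: +6 new -> 20 infected
Step 5: +7 new -> 27 infected
Step 6: +7 new -> 34 infected
Step 7: +7 new -> 41 infected
Step 8: +5 new -> 46 infected
Step 9: +2 new -> 48 infected
Step 10: +1 new -> 49 infected
Step 11: +0 new -> 49 infected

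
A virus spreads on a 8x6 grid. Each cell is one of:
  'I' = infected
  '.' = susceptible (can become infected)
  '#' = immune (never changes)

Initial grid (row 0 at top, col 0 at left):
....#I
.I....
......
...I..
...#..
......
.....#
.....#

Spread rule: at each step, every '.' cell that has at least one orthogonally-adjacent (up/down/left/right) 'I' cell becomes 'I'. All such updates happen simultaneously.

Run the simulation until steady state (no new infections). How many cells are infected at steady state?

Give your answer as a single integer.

Answer: 44

Derivation:
Step 0 (initial): 3 infected
Step 1: +8 new -> 11 infected
Step 2: +12 new -> 23 infected
Step 3: +6 new -> 29 infected
Step 4: +6 new -> 35 infected
Step 5: +5 new -> 40 infected
Step 6: +3 new -> 43 infected
Step 7: +1 new -> 44 infected
Step 8: +0 new -> 44 infected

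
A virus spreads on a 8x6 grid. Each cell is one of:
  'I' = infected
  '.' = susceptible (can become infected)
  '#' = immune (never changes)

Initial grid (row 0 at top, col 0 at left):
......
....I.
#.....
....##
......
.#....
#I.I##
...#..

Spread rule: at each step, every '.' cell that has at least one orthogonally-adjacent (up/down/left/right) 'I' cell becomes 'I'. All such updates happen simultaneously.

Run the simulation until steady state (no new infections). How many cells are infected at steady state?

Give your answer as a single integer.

Step 0 (initial): 3 infected
Step 1: +7 new -> 10 infected
Step 2: +10 new -> 20 infected
Step 3: +7 new -> 27 infected
Step 4: +6 new -> 33 infected
Step 5: +3 new -> 36 infected
Step 6: +2 new -> 38 infected
Step 7: +0 new -> 38 infected

Answer: 38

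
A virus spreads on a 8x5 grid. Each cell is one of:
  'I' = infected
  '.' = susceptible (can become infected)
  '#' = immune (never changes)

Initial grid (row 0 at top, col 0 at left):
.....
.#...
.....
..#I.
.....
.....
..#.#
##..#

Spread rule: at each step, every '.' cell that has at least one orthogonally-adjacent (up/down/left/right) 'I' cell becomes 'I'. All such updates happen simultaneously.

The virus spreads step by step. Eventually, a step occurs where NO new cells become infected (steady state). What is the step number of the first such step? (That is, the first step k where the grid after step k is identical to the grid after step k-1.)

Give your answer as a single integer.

Step 0 (initial): 1 infected
Step 1: +3 new -> 4 infected
Step 2: +6 new -> 10 infected
Step 3: +8 new -> 18 infected
Step 4: +7 new -> 25 infected
Step 5: +6 new -> 31 infected
Step 6: +2 new -> 33 infected
Step 7: +0 new -> 33 infected

Answer: 7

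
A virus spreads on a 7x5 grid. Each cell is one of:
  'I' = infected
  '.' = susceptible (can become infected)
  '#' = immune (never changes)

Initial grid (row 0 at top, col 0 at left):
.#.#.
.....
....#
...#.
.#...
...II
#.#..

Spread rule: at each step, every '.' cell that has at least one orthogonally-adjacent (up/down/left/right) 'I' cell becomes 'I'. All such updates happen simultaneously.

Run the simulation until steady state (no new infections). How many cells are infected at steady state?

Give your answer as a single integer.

Step 0 (initial): 2 infected
Step 1: +5 new -> 7 infected
Step 2: +3 new -> 10 infected
Step 3: +3 new -> 13 infected
Step 4: +3 new -> 16 infected
Step 5: +4 new -> 20 infected
Step 6: +4 new -> 24 infected
Step 7: +2 new -> 26 infected
Step 8: +2 new -> 28 infected
Step 9: +0 new -> 28 infected

Answer: 28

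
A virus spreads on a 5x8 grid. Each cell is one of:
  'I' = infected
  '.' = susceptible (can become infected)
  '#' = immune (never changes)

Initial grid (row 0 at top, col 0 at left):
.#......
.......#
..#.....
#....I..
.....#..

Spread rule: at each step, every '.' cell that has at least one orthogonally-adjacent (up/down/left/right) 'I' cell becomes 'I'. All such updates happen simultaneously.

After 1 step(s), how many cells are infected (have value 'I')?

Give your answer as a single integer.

Answer: 4

Derivation:
Step 0 (initial): 1 infected
Step 1: +3 new -> 4 infected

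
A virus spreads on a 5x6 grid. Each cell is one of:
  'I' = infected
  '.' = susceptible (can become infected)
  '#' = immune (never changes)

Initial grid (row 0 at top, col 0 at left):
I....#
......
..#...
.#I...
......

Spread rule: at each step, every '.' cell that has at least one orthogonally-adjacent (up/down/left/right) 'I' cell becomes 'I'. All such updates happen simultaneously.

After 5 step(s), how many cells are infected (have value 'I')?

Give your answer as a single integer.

Step 0 (initial): 2 infected
Step 1: +4 new -> 6 infected
Step 2: +7 new -> 13 infected
Step 3: +9 new -> 22 infected
Step 4: +4 new -> 26 infected
Step 5: +1 new -> 27 infected

Answer: 27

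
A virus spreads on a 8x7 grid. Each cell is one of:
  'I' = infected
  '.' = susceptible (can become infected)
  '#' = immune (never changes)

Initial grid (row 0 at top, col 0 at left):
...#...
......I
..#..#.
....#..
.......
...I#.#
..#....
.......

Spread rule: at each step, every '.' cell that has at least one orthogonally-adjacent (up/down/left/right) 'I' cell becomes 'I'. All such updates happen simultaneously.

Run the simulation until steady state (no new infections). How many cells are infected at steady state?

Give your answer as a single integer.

Step 0 (initial): 2 infected
Step 1: +6 new -> 8 infected
Step 2: +9 new -> 17 infected
Step 3: +14 new -> 31 infected
Step 4: +8 new -> 39 infected
Step 5: +6 new -> 45 infected
Step 6: +3 new -> 48 infected
Step 7: +1 new -> 49 infected
Step 8: +0 new -> 49 infected

Answer: 49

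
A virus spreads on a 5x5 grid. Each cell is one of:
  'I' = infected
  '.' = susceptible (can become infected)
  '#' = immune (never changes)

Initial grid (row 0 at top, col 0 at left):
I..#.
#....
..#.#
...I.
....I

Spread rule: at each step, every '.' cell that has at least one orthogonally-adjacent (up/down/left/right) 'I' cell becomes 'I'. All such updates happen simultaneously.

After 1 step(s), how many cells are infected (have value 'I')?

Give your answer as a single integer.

Step 0 (initial): 3 infected
Step 1: +5 new -> 8 infected

Answer: 8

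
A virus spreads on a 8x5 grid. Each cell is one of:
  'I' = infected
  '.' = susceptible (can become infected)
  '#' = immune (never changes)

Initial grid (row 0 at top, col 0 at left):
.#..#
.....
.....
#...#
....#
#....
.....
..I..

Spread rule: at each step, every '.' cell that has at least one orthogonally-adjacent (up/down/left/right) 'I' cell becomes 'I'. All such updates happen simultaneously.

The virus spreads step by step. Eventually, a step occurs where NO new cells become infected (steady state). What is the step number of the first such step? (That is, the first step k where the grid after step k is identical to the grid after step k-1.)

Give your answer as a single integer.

Answer: 10

Derivation:
Step 0 (initial): 1 infected
Step 1: +3 new -> 4 infected
Step 2: +5 new -> 9 infected
Step 3: +5 new -> 14 infected
Step 4: +4 new -> 18 infected
Step 5: +4 new -> 22 infected
Step 6: +3 new -> 25 infected
Step 7: +5 new -> 30 infected
Step 8: +3 new -> 33 infected
Step 9: +1 new -> 34 infected
Step 10: +0 new -> 34 infected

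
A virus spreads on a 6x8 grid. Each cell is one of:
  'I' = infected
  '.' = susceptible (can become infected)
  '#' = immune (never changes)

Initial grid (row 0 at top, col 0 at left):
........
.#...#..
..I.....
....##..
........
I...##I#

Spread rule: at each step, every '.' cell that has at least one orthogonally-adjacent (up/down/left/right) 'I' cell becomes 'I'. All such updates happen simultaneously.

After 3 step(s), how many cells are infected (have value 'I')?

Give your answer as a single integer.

Answer: 33

Derivation:
Step 0 (initial): 3 infected
Step 1: +7 new -> 10 infected
Step 2: +13 new -> 23 infected
Step 3: +10 new -> 33 infected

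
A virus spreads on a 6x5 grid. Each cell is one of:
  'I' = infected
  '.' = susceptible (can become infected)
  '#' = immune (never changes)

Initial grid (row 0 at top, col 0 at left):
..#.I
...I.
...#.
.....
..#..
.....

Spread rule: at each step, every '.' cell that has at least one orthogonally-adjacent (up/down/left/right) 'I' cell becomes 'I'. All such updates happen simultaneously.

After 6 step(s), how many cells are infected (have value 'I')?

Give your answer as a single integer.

Answer: 25

Derivation:
Step 0 (initial): 2 infected
Step 1: +3 new -> 5 infected
Step 2: +3 new -> 8 infected
Step 3: +5 new -> 13 infected
Step 4: +5 new -> 18 infected
Step 5: +4 new -> 22 infected
Step 6: +3 new -> 25 infected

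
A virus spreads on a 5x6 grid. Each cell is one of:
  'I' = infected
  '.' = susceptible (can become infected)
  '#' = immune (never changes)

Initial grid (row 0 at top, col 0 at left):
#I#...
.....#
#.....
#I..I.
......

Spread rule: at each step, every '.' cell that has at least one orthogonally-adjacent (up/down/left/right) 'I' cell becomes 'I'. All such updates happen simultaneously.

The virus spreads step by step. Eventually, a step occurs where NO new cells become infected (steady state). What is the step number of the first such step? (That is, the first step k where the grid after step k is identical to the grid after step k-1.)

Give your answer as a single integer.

Answer: 5

Derivation:
Step 0 (initial): 3 infected
Step 1: +8 new -> 11 infected
Step 2: +10 new -> 21 infected
Step 3: +2 new -> 23 infected
Step 4: +2 new -> 25 infected
Step 5: +0 new -> 25 infected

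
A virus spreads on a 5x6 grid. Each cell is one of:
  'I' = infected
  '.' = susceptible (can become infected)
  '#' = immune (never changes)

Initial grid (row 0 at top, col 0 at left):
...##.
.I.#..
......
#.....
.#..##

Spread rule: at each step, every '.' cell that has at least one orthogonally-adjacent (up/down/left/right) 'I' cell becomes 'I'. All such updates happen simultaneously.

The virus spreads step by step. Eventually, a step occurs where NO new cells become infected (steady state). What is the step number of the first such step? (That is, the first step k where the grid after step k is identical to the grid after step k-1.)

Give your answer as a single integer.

Step 0 (initial): 1 infected
Step 1: +4 new -> 5 infected
Step 2: +5 new -> 10 infected
Step 3: +2 new -> 12 infected
Step 4: +3 new -> 15 infected
Step 5: +4 new -> 19 infected
Step 6: +2 new -> 21 infected
Step 7: +1 new -> 22 infected
Step 8: +0 new -> 22 infected

Answer: 8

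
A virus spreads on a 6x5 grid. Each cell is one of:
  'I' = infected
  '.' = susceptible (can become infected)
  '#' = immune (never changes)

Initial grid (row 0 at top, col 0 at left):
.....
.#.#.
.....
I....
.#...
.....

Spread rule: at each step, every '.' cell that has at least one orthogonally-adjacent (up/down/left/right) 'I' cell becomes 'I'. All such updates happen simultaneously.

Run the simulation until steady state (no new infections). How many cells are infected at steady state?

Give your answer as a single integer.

Step 0 (initial): 1 infected
Step 1: +3 new -> 4 infected
Step 2: +4 new -> 8 infected
Step 3: +5 new -> 13 infected
Step 4: +6 new -> 19 infected
Step 5: +4 new -> 23 infected
Step 6: +3 new -> 26 infected
Step 7: +1 new -> 27 infected
Step 8: +0 new -> 27 infected

Answer: 27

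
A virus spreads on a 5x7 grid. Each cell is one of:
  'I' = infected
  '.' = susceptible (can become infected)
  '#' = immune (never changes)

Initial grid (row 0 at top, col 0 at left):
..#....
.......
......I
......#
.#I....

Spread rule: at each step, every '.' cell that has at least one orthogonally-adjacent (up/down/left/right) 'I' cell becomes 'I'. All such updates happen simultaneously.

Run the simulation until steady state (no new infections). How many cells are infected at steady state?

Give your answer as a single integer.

Step 0 (initial): 2 infected
Step 1: +4 new -> 6 infected
Step 2: +8 new -> 14 infected
Step 3: +8 new -> 22 infected
Step 4: +6 new -> 28 infected
Step 5: +3 new -> 31 infected
Step 6: +1 new -> 32 infected
Step 7: +0 new -> 32 infected

Answer: 32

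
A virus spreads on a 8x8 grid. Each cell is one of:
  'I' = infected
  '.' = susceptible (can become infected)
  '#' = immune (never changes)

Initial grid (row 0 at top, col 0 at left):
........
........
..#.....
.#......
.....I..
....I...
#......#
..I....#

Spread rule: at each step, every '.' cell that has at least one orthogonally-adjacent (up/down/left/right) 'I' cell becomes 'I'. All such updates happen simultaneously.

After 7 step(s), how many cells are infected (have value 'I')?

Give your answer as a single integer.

Step 0 (initial): 3 infected
Step 1: +9 new -> 12 infected
Step 2: +12 new -> 24 infected
Step 3: +10 new -> 34 infected
Step 4: +9 new -> 43 infected
Step 5: +5 new -> 48 infected
Step 6: +4 new -> 52 infected
Step 7: +3 new -> 55 infected

Answer: 55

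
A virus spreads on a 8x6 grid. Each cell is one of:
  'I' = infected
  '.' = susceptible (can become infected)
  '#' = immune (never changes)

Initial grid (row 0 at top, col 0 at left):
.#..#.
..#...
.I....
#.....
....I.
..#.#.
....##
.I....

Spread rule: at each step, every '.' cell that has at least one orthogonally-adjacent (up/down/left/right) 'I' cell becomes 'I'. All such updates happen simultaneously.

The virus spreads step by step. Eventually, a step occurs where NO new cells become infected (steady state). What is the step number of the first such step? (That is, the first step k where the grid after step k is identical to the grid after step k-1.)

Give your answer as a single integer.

Step 0 (initial): 3 infected
Step 1: +10 new -> 13 infected
Step 2: +14 new -> 27 infected
Step 3: +8 new -> 35 infected
Step 4: +3 new -> 38 infected
Step 5: +2 new -> 40 infected
Step 6: +0 new -> 40 infected

Answer: 6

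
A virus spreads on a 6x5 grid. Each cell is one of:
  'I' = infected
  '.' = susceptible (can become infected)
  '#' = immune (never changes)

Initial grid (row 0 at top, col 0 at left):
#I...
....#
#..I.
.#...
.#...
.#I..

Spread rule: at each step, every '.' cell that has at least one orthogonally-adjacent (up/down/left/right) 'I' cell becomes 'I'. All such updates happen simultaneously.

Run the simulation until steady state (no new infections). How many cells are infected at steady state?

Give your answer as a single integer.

Answer: 21

Derivation:
Step 0 (initial): 3 infected
Step 1: +8 new -> 11 infected
Step 2: +8 new -> 19 infected
Step 3: +2 new -> 21 infected
Step 4: +0 new -> 21 infected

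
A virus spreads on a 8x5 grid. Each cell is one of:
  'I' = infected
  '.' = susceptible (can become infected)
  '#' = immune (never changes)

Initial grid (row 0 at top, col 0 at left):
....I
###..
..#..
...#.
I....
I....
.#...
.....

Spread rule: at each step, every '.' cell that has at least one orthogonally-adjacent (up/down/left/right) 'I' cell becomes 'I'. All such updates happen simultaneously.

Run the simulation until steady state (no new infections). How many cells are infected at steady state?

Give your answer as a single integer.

Step 0 (initial): 3 infected
Step 1: +6 new -> 9 infected
Step 2: +8 new -> 17 infected
Step 3: +9 new -> 26 infected
Step 4: +5 new -> 31 infected
Step 5: +2 new -> 33 infected
Step 6: +1 new -> 34 infected
Step 7: +0 new -> 34 infected

Answer: 34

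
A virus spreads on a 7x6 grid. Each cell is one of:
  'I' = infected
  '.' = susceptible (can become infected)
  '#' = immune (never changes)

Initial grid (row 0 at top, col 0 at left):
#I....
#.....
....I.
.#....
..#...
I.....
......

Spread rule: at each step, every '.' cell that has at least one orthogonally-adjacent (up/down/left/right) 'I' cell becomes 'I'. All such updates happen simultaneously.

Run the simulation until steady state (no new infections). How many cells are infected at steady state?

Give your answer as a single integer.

Step 0 (initial): 3 infected
Step 1: +9 new -> 12 infected
Step 2: +14 new -> 26 infected
Step 3: +8 new -> 34 infected
Step 4: +3 new -> 37 infected
Step 5: +1 new -> 38 infected
Step 6: +0 new -> 38 infected

Answer: 38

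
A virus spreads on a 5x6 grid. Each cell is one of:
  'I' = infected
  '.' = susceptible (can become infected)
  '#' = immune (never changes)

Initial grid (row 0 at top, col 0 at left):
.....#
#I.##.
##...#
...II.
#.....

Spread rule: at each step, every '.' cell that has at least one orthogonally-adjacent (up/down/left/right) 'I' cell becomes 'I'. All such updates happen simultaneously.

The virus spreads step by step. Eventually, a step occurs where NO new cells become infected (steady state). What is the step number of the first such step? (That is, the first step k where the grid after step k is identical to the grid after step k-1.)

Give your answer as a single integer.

Step 0 (initial): 3 infected
Step 1: +8 new -> 11 infected
Step 2: +6 new -> 17 infected
Step 3: +3 new -> 20 infected
Step 4: +1 new -> 21 infected
Step 5: +0 new -> 21 infected

Answer: 5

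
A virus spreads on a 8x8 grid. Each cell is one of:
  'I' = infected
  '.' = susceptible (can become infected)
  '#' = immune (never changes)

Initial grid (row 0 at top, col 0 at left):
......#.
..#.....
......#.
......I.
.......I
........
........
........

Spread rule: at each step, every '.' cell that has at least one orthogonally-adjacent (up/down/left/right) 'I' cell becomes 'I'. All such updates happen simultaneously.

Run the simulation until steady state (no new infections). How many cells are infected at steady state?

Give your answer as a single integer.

Answer: 61

Derivation:
Step 0 (initial): 2 infected
Step 1: +4 new -> 6 infected
Step 2: +6 new -> 12 infected
Step 3: +8 new -> 20 infected
Step 4: +10 new -> 30 infected
Step 5: +8 new -> 38 infected
Step 6: +7 new -> 45 infected
Step 7: +7 new -> 52 infected
Step 8: +5 new -> 57 infected
Step 9: +3 new -> 60 infected
Step 10: +1 new -> 61 infected
Step 11: +0 new -> 61 infected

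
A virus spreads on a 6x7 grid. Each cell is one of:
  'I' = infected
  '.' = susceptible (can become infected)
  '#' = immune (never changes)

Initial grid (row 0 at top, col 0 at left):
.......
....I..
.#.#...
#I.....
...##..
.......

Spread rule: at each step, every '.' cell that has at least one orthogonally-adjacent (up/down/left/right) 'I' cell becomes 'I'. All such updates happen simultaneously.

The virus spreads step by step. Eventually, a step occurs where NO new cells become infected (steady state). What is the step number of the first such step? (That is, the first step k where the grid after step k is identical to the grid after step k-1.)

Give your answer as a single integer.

Answer: 7

Derivation:
Step 0 (initial): 2 infected
Step 1: +6 new -> 8 infected
Step 2: +11 new -> 19 infected
Step 3: +7 new -> 26 infected
Step 4: +5 new -> 31 infected
Step 5: +5 new -> 36 infected
Step 6: +1 new -> 37 infected
Step 7: +0 new -> 37 infected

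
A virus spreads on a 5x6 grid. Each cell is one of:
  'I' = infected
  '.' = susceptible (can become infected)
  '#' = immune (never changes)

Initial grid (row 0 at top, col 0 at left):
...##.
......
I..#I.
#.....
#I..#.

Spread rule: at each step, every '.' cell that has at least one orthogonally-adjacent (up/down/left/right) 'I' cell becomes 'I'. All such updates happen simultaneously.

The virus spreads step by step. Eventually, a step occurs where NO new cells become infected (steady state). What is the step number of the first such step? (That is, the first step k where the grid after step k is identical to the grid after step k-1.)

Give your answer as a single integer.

Answer: 5

Derivation:
Step 0 (initial): 3 infected
Step 1: +7 new -> 10 infected
Step 2: +9 new -> 19 infected
Step 3: +4 new -> 23 infected
Step 4: +1 new -> 24 infected
Step 5: +0 new -> 24 infected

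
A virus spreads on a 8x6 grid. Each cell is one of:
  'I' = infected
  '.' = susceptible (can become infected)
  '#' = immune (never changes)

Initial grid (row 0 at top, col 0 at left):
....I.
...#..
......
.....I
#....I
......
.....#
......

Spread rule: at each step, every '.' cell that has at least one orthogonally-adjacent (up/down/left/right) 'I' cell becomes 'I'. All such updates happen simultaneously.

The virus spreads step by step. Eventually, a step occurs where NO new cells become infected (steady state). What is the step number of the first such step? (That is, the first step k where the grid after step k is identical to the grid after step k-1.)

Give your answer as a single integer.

Step 0 (initial): 3 infected
Step 1: +7 new -> 10 infected
Step 2: +6 new -> 16 infected
Step 3: +7 new -> 23 infected
Step 4: +8 new -> 31 infected
Step 5: +7 new -> 38 infected
Step 6: +4 new -> 42 infected
Step 7: +2 new -> 44 infected
Step 8: +1 new -> 45 infected
Step 9: +0 new -> 45 infected

Answer: 9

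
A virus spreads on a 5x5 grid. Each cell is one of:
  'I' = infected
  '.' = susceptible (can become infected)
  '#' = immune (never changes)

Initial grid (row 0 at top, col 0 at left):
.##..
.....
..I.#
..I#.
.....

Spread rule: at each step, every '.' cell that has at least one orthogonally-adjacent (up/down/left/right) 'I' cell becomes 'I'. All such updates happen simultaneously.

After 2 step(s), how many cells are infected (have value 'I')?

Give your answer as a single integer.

Answer: 13

Derivation:
Step 0 (initial): 2 infected
Step 1: +5 new -> 7 infected
Step 2: +6 new -> 13 infected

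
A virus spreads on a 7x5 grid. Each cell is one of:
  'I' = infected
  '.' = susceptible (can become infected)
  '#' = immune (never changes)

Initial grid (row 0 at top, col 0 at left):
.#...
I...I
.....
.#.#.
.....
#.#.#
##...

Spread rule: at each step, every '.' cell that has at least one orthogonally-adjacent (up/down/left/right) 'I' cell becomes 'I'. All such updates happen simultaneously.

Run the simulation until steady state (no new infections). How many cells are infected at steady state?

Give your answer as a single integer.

Answer: 27

Derivation:
Step 0 (initial): 2 infected
Step 1: +6 new -> 8 infected
Step 2: +6 new -> 14 infected
Step 3: +4 new -> 18 infected
Step 4: +3 new -> 21 infected
Step 5: +3 new -> 24 infected
Step 6: +1 new -> 25 infected
Step 7: +2 new -> 27 infected
Step 8: +0 new -> 27 infected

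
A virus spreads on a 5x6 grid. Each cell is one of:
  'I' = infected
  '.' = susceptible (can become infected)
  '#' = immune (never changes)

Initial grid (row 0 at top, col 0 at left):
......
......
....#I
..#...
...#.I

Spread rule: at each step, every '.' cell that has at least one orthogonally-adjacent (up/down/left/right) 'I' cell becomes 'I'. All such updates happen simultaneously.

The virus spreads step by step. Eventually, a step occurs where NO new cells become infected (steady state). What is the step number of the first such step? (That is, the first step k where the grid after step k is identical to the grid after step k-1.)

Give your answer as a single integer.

Step 0 (initial): 2 infected
Step 1: +3 new -> 5 infected
Step 2: +3 new -> 8 infected
Step 3: +3 new -> 11 infected
Step 4: +3 new -> 14 infected
Step 5: +3 new -> 17 infected
Step 6: +3 new -> 20 infected
Step 7: +3 new -> 23 infected
Step 8: +2 new -> 25 infected
Step 9: +2 new -> 27 infected
Step 10: +0 new -> 27 infected

Answer: 10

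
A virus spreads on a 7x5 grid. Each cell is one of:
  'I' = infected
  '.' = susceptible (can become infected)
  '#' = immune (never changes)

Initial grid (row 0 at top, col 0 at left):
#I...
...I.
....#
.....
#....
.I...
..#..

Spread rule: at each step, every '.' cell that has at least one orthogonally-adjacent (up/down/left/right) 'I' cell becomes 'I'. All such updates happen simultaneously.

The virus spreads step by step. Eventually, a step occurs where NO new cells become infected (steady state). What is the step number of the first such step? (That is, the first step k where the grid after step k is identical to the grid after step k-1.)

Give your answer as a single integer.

Step 0 (initial): 3 infected
Step 1: +10 new -> 13 infected
Step 2: +9 new -> 22 infected
Step 3: +7 new -> 29 infected
Step 4: +2 new -> 31 infected
Step 5: +0 new -> 31 infected

Answer: 5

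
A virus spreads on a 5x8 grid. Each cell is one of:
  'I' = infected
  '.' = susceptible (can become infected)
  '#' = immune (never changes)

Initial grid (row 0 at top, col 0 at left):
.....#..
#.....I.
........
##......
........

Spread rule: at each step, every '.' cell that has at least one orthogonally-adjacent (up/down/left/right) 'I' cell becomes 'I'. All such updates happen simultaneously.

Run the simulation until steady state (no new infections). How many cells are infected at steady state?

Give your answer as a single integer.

Answer: 36

Derivation:
Step 0 (initial): 1 infected
Step 1: +4 new -> 5 infected
Step 2: +5 new -> 10 infected
Step 3: +6 new -> 16 infected
Step 4: +6 new -> 22 infected
Step 5: +5 new -> 27 infected
Step 6: +4 new -> 31 infected
Step 7: +3 new -> 34 infected
Step 8: +1 new -> 35 infected
Step 9: +1 new -> 36 infected
Step 10: +0 new -> 36 infected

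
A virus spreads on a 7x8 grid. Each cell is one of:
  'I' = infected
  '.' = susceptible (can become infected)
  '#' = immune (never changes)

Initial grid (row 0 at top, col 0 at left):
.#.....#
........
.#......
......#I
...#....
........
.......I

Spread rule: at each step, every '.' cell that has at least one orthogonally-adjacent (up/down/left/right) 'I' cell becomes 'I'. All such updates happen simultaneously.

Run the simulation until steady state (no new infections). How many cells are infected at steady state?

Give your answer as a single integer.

Answer: 51

Derivation:
Step 0 (initial): 2 infected
Step 1: +4 new -> 6 infected
Step 2: +5 new -> 11 infected
Step 3: +5 new -> 16 infected
Step 4: +7 new -> 23 infected
Step 5: +6 new -> 29 infected
Step 6: +6 new -> 35 infected
Step 7: +6 new -> 41 infected
Step 8: +5 new -> 46 infected
Step 9: +3 new -> 49 infected
Step 10: +2 new -> 51 infected
Step 11: +0 new -> 51 infected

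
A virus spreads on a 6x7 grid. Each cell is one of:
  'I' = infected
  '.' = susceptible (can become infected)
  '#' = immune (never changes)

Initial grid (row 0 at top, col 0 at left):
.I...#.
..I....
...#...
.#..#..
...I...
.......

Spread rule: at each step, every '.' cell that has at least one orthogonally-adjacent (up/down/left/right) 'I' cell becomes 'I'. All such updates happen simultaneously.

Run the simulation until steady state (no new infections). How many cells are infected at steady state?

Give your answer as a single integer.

Answer: 38

Derivation:
Step 0 (initial): 3 infected
Step 1: +9 new -> 12 infected
Step 2: +9 new -> 21 infected
Step 3: +9 new -> 30 infected
Step 4: +6 new -> 36 infected
Step 5: +2 new -> 38 infected
Step 6: +0 new -> 38 infected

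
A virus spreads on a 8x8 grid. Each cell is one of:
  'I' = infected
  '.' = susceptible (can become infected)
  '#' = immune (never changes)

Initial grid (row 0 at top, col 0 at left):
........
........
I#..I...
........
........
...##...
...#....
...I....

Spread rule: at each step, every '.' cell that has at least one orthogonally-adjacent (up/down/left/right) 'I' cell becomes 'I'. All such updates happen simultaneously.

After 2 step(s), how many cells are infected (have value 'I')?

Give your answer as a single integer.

Step 0 (initial): 3 infected
Step 1: +8 new -> 11 infected
Step 2: +16 new -> 27 infected

Answer: 27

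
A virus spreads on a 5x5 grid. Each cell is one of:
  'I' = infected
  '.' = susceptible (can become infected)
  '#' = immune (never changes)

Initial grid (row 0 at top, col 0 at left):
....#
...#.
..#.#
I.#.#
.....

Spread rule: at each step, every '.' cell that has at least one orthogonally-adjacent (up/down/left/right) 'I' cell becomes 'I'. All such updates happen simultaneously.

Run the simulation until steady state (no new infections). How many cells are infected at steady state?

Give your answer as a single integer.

Answer: 18

Derivation:
Step 0 (initial): 1 infected
Step 1: +3 new -> 4 infected
Step 2: +3 new -> 7 infected
Step 3: +3 new -> 10 infected
Step 4: +3 new -> 13 infected
Step 5: +3 new -> 16 infected
Step 6: +2 new -> 18 infected
Step 7: +0 new -> 18 infected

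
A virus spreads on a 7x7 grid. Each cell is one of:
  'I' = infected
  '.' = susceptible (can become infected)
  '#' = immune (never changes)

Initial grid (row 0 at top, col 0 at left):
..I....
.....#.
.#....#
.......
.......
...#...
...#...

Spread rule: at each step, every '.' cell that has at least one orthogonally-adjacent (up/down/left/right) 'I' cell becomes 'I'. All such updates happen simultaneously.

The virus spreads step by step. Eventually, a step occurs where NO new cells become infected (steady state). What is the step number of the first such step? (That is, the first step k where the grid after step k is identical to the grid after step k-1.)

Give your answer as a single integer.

Step 0 (initial): 1 infected
Step 1: +3 new -> 4 infected
Step 2: +5 new -> 9 infected
Step 3: +5 new -> 14 infected
Step 4: +6 new -> 20 infected
Step 5: +7 new -> 27 infected
Step 6: +5 new -> 32 infected
Step 7: +5 new -> 37 infected
Step 8: +4 new -> 41 infected
Step 9: +2 new -> 43 infected
Step 10: +1 new -> 44 infected
Step 11: +0 new -> 44 infected

Answer: 11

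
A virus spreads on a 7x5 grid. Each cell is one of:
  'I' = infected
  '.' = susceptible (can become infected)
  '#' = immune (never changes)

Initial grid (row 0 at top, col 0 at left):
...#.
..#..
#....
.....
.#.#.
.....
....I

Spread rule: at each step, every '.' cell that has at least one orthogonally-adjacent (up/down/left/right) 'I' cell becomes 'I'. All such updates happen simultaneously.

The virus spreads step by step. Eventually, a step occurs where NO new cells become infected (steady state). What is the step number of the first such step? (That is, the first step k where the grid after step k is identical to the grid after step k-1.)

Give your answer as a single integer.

Answer: 11

Derivation:
Step 0 (initial): 1 infected
Step 1: +2 new -> 3 infected
Step 2: +3 new -> 6 infected
Step 3: +3 new -> 9 infected
Step 4: +5 new -> 14 infected
Step 5: +4 new -> 18 infected
Step 6: +5 new -> 23 infected
Step 7: +2 new -> 25 infected
Step 8: +1 new -> 26 infected
Step 9: +2 new -> 28 infected
Step 10: +2 new -> 30 infected
Step 11: +0 new -> 30 infected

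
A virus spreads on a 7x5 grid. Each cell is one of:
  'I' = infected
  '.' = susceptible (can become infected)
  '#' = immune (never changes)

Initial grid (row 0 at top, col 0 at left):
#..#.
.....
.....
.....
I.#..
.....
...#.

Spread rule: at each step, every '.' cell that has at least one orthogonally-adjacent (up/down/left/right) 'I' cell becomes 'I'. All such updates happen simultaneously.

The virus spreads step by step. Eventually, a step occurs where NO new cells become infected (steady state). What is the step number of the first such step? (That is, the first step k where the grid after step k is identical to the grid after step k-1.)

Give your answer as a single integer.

Step 0 (initial): 1 infected
Step 1: +3 new -> 4 infected
Step 2: +4 new -> 8 infected
Step 3: +5 new -> 13 infected
Step 4: +5 new -> 18 infected
Step 5: +6 new -> 24 infected
Step 6: +5 new -> 29 infected
Step 7: +1 new -> 30 infected
Step 8: +1 new -> 31 infected
Step 9: +0 new -> 31 infected

Answer: 9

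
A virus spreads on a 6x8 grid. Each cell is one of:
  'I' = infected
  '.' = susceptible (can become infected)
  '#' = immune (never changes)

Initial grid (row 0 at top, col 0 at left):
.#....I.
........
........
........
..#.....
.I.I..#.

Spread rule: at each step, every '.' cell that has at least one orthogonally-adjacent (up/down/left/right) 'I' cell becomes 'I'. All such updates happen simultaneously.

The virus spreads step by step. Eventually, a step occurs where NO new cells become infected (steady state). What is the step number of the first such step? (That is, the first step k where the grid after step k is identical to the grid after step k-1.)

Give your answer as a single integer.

Answer: 7

Derivation:
Step 0 (initial): 3 infected
Step 1: +8 new -> 11 infected
Step 2: +9 new -> 20 infected
Step 3: +11 new -> 31 infected
Step 4: +9 new -> 40 infected
Step 5: +3 new -> 43 infected
Step 6: +2 new -> 45 infected
Step 7: +0 new -> 45 infected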